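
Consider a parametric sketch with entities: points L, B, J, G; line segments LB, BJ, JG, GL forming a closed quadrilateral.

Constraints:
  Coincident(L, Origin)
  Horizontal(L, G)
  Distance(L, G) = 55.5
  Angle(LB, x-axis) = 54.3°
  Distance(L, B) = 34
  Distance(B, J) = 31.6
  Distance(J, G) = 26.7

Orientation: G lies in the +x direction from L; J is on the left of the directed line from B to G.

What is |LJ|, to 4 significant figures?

57.79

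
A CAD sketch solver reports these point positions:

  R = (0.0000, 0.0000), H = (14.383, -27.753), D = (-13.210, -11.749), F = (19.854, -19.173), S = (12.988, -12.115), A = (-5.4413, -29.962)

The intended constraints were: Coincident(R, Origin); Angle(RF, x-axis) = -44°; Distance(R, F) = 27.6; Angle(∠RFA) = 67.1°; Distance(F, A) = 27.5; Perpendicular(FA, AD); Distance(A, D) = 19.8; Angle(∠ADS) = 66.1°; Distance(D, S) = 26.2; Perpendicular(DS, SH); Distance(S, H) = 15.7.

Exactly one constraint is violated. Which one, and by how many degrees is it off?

Perpendicular(DS, SH) — off by 5.90°.

R = (0.00, 0.00) ✓; RF at -44.00° ✓; |RF| = 27.60 ✓; ∠RFA = 67.10° ✓; |FA| = 27.50 ✓; ∠(FA, AD) = 90.00° ✓; |AD| = 19.80 ✓; ∠ADS = 66.10° ✓; |DS| = 26.20 ✓; ∠(DS, SH) = 84.10° ✗; |SH| = 15.70 ✓.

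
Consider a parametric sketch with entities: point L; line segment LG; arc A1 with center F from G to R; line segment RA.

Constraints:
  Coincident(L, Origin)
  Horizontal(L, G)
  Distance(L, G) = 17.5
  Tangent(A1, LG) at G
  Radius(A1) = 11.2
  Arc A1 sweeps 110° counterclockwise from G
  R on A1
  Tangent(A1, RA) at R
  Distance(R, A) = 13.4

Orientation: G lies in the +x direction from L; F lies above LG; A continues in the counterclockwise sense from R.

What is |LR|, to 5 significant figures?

31.801

A1 meets LG tangentially, so FG is at right angles to LG, so F = G + (0, 11.2) = (17.500, 11.200). On A1, G sits at bearing -90° from F; a 110° counterclockwise sweep puts R at bearing 20°, so R = F + 11.2·(cos 20°, sin 20°) = (28.025, 15.031). Then |LR| = |R − L| = 31.801.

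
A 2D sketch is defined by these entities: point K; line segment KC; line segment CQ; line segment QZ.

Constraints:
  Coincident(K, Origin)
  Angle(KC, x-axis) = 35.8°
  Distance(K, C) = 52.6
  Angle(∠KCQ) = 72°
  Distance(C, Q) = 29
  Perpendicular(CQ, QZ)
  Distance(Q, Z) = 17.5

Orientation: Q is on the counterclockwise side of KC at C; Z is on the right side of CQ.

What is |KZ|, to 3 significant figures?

68.7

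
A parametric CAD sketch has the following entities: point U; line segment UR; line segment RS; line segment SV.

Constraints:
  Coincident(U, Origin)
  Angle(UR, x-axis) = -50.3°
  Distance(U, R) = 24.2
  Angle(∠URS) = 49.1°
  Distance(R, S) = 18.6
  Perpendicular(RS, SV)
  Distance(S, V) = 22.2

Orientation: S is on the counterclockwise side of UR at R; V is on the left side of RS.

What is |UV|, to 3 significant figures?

4.78

∠URS = 49.1°, so RS runs at -50.3° + (180° − 49.1°) = 80.6° from the x-axis; with |RS| = 18.6, S = R + 18.6·(cos 80.6°, sin 80.6°) = (18.5, -0.269). RS ⟂ SV; with |SV| = 22.2 on the left of RS, V = S + 22.2·(-0.987, 0.163) = (-3.41, 3.36). Then |UV| = |V − U| = 4.78.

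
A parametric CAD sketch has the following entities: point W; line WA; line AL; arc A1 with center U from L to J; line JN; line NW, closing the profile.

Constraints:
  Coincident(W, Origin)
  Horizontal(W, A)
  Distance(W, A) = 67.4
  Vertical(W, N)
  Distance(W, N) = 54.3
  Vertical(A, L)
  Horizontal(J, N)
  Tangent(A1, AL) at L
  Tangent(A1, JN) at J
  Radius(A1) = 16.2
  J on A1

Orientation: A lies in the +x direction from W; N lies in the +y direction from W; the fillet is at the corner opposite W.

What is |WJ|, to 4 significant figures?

74.63

The virtual corner opposite W is at (67.40, 54.30). The tangent condition forces UL to be normal to AL and the tangent condition forces UJ to be normal to JN, with radius 16.2, so the center U sits 16.2 in from both sides at U = (51.20, 38.10). That places the tangent points at L = (67.40, 38.10) on AL and J = (51.20, 54.30) on JN. Then |WJ| = |J − W| = 74.63.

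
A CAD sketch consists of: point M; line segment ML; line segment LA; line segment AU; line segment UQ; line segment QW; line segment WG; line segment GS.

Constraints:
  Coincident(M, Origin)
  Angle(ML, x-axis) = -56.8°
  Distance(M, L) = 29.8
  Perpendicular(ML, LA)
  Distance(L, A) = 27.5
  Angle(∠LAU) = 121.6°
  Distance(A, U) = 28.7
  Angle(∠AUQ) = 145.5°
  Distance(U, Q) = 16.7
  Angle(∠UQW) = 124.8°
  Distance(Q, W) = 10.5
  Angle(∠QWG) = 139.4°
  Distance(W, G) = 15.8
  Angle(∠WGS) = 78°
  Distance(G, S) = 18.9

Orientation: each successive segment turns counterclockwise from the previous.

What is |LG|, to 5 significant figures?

47.491

∠UQW = 124.8° gives QW at -178.70° from the x-axis; with |QW| = 10.5, W = (18.190, 32.066). ∠QWG = 139.4° gives WG at -138.10° from the x-axis; with |WG| = 15.8, G = (6.4301, 21.515). Then |LG| = |G − L| = 47.491.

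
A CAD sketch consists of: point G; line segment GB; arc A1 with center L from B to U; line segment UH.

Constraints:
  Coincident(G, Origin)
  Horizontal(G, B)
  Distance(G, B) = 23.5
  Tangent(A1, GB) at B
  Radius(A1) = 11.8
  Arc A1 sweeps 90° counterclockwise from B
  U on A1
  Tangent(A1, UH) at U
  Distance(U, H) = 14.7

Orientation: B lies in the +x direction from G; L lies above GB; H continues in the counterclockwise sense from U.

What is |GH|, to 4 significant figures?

44.14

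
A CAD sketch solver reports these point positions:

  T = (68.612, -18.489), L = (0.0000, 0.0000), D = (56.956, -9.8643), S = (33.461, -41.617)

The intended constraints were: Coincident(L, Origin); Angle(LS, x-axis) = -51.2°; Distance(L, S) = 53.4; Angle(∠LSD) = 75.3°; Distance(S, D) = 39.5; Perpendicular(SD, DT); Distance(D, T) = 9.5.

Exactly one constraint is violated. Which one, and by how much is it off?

Distance(D, T) = 9.5 — off by 5.00.

L = (0.00, 0.00) ✓; LS at -51.20° ✓; |LS| = 53.40 ✓; ∠LSD = 75.30° ✓; |SD| = 39.50 ✓; ∠(SD, DT) = 90.00° ✓; |DT| = 14.50 ✗.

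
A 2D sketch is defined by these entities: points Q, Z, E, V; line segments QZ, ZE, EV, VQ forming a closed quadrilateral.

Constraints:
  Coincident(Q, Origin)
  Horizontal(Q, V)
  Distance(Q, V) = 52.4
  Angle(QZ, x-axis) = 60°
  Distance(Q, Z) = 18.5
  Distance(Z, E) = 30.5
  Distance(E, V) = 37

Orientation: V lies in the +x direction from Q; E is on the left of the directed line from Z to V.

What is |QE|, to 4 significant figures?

47.72

Checks: |ZE| = 30.50 ✓; |EV| = 37.00 ✓.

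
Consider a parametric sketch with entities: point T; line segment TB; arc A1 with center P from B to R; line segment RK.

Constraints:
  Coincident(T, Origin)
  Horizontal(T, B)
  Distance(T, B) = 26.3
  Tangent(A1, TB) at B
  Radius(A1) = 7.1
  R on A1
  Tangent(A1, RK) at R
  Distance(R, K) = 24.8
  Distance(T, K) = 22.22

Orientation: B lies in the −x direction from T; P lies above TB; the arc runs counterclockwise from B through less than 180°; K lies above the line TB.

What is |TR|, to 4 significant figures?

20.99

Checks: |PB| = 7.100 ✓; |PR| = 7.100 ✓; ∠(PR, RK) = 90.00° ✓; |RK| = 24.80 ✓; |TK| = 22.22 ✓.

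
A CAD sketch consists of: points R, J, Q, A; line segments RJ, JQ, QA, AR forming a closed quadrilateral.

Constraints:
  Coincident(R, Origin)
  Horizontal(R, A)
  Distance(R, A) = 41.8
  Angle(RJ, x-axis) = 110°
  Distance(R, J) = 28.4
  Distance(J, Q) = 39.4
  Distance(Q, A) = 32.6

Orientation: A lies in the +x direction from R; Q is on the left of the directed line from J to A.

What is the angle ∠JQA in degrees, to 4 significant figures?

107.0°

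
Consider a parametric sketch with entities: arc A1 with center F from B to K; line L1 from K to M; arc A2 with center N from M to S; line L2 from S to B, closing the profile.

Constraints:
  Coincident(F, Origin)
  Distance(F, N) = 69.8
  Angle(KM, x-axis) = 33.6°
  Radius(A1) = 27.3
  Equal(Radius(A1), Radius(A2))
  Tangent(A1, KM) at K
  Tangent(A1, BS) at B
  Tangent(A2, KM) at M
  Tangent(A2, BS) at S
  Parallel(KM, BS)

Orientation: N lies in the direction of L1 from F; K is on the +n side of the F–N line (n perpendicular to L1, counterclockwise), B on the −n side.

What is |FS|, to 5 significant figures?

74.949

The slot axis is L1's direction at 33.6°, so u = (cos 33.6°, sin 33.6°) = (0.83292, 0.55339) and n = (−sin 33.6°, cos 33.6°) = (-0.55339, 0.83292). F is at the origin and N lies 69.8 along u from F, so N = 69.8·u = (58.138, 38.627). Tangency of A1 to both parallel lines with radius 27.3 puts K and B at F ± 27.3·n: K = (-15.108, 22.739), B = (15.108, -22.739). Equal radii place M and S the same way about N: M = N + 27.3·n = (43.030, 61.365), S = N − 27.3·n = (73.245, 15.888). Then |FS| = |S − F| = 74.949.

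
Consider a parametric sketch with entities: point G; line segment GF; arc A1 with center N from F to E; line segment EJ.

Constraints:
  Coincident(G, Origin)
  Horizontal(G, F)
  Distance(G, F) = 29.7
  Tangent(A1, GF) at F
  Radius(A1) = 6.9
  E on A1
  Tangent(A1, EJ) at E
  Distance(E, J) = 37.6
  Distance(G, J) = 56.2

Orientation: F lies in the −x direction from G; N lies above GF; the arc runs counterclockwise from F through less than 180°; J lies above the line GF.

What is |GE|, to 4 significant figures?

24.73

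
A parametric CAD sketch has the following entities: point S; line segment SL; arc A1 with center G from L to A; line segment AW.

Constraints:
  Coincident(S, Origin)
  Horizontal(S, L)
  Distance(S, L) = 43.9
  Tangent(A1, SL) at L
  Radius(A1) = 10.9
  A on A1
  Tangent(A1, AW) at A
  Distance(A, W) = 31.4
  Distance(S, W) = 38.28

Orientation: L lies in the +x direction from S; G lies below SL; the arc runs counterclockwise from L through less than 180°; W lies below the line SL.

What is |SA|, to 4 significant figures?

34.82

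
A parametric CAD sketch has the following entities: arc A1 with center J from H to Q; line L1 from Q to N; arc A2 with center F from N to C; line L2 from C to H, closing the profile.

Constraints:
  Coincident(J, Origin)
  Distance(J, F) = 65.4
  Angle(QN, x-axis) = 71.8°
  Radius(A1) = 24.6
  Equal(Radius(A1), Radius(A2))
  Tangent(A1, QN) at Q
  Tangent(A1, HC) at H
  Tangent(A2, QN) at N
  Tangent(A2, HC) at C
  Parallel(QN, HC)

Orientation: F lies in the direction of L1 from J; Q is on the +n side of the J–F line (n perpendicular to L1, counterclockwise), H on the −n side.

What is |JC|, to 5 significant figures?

69.874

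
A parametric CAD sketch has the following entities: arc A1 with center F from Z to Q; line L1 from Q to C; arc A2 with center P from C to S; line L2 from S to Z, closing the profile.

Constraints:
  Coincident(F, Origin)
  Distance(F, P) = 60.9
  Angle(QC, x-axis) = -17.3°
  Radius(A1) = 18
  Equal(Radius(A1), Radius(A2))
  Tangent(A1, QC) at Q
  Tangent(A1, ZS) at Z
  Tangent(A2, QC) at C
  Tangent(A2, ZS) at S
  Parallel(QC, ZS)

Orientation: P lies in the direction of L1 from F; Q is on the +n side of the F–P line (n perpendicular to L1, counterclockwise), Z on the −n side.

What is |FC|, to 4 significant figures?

63.50

The slot axis is L1's direction at -17.3°, so u = (cos -17.3°, sin -17.3°) = (0.9548, -0.2974) and n = (−sin -17.3°, cos -17.3°) = (0.2974, 0.9548). F is at the origin and P lies 60.9 along u from F, so P = 60.9·u = (58.14, -18.11). Tangency of A1 to both parallel lines with radius 18.0 puts Q and Z at F ± 18.0·n: Q = (5.353, 17.19), Z = (-5.353, -17.19). Equal radii place C and S the same way about P: C = P + 18.0·n = (63.50, -0.9244), S = P − 18.0·n = (52.79, -35.30). Then |FC| = |C − F| = 63.50.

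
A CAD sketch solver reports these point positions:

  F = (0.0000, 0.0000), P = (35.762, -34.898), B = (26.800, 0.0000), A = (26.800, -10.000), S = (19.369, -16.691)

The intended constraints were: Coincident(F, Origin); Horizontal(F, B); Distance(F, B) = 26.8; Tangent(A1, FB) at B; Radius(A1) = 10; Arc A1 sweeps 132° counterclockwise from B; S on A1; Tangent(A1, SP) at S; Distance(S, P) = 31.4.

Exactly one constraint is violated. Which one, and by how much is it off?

Distance(S, P) = 31.4 — off by 6.90.

F = (0.00, 0.00) ✓; F.y = 0.00, B.y = 0.00 ✓; |FB| = 26.80 ✓; ∠(AB, BF) = 90.00° ✓; |AB| = 10.00 ✓; bearing(A→S) − bearing(A→B) = 132.0° ✓; |AS| = 9.999 ✓; ∠(AS, SP) = 90.00° ✓; |SP| = 24.50 ✗.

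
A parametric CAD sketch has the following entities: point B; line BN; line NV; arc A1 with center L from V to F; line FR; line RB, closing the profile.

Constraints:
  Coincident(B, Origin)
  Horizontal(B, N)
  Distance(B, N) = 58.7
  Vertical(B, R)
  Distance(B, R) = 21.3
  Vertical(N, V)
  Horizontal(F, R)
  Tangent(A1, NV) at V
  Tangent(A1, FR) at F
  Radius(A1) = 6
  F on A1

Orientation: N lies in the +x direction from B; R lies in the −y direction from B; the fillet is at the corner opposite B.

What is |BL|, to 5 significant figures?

54.876

B and R share the same x with |BR| = 21.3 and R on the −y side, so R = (0.0000, -21.300). The virtual corner opposite B is at (58.700, -21.300). Since A1 is tangent to NV there, LV ⟂ NV and the tangent condition forces LF to be normal to FR, with radius 6.0, so the center L sits 6.0 in from both sides at L = (52.700, -15.300). Then |BL| = |L − B| = 54.876.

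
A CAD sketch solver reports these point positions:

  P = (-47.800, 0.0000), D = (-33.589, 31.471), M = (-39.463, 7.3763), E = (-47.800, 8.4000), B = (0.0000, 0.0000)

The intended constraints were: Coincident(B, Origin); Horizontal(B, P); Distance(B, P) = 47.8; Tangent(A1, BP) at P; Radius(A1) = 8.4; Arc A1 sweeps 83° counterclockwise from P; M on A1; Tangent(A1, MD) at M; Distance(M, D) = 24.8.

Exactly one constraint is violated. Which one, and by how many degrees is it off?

Tangent(A1, MD) at M — off by 6.70°.

B = (0.00, 0.00) ✓; B.y = 0.00, P.y = 0.00 ✓; |BP| = 47.80 ✓; ∠(EP, PB) = 90.00° ✓; |EP| = 8.400 ✓; bearing(E→M) − bearing(E→P) = 83.00° ✓; |EM| = 8.400 ✓; ∠(EM, MD) = 96.70° ✗; |MD| = 24.80 ✓.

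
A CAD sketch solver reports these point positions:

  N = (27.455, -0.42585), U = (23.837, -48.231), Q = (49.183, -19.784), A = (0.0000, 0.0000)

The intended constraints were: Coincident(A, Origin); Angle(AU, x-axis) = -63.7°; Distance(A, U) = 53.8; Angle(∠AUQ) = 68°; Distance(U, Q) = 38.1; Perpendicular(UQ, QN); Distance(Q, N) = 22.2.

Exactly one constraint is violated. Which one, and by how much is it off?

Distance(Q, N) = 22.2 — off by 6.90.

A = (0.00, 0.00) ✓; AU at -63.70° ✓; |AU| = 53.80 ✓; ∠AUQ = 68.00° ✓; |UQ| = 38.10 ✓; ∠(UQ, QN) = 90.00° ✓; |QN| = 29.10 ✗.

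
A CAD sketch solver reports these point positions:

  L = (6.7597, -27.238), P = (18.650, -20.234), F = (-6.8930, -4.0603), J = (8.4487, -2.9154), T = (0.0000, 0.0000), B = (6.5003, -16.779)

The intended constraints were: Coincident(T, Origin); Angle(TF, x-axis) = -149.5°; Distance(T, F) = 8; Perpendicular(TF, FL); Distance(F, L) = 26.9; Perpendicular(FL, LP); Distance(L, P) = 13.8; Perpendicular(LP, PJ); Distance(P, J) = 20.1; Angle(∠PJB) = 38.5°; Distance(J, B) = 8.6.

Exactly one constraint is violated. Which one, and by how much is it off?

Distance(J, B) = 8.6 — off by 5.40.

T = (0.00, 0.00) ✓; TF at -149.5° ✓; |TF| = 8.000 ✓; ∠(TF, FL) = 90.00° ✓; |FL| = 26.90 ✓; ∠(FL, LP) = 90.00° ✓; |LP| = 13.80 ✓; ∠(LP, PJ) = 90.00° ✓; |PJ| = 20.10 ✓; ∠PJB = 38.50° ✓; |JB| = 14.00 ✗.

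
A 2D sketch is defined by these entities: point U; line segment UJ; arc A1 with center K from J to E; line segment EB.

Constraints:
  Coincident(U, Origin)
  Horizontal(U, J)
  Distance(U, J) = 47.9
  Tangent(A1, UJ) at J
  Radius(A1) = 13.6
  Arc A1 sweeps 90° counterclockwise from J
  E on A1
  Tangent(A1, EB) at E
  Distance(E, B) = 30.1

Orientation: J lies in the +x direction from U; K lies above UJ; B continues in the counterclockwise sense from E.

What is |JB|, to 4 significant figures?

45.77

U is at the origin; U and J share the same y with |UJ| = 47.9 and J on the +x side, so J = (47.90, 0.000). Since A1 is tangent to UJ there, KJ ⟂ UJ, so K = J + (0, 13.6) = (47.90, 13.60). On A1, J sits at bearing -90° from K; a 90° counterclockwise sweep puts E at bearing 0°, so E = K + 13.6·(cos 0°, sin 0°) = (61.50, 13.60). A1 meets EB tangentially, so KE is at right angles to EB, so EB runs along (−sin 0°, cos 0°); with |EB| = 30.1, B = (61.50, 43.70). Then |JB| = |B − J| = 45.77.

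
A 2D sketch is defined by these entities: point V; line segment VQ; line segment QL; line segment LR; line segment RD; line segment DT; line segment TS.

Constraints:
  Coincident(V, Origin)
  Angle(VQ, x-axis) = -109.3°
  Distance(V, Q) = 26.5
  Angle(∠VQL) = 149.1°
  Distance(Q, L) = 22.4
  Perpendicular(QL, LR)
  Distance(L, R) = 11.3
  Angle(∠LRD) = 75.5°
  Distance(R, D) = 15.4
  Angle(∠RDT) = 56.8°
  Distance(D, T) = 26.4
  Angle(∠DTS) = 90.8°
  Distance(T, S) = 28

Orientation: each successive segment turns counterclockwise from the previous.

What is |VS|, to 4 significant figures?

68.98

∠RDT = 56.8° gives DT at -120.7° from the x-axis; with |DT| = 26.4, T = (-13.44, -53.55). ∠DTS = 90.8° gives TS at -31.50° from the x-axis; with |TS| = 28.0, S = (10.44, -68.18). Then |VS| = |S − V| = 68.98.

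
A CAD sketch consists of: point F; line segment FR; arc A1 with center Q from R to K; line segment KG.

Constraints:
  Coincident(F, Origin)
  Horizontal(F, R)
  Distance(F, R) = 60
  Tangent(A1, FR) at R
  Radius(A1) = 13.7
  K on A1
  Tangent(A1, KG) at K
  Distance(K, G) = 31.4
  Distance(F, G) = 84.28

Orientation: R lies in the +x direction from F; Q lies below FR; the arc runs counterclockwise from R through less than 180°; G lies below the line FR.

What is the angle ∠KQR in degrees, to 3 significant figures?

131°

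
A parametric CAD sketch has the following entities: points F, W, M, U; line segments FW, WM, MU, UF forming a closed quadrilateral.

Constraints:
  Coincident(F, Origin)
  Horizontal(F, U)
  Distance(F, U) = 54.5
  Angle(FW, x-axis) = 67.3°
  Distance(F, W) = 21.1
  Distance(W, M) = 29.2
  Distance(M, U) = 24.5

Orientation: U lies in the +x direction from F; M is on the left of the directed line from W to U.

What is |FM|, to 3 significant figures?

41.1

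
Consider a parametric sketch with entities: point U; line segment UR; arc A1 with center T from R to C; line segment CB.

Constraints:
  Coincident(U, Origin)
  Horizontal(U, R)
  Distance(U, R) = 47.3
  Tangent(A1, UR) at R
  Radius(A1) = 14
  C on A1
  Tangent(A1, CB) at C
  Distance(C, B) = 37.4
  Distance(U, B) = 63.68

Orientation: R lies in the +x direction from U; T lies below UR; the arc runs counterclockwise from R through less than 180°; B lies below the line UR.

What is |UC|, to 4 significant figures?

36.59

Checks: U = (0.00, 0.00) ✓; |TC| = 14.00 ✓; ∠(TC, CB) = 90.00° ✓; |CB| = 37.40 ✓; |UB| = 63.68 ✓.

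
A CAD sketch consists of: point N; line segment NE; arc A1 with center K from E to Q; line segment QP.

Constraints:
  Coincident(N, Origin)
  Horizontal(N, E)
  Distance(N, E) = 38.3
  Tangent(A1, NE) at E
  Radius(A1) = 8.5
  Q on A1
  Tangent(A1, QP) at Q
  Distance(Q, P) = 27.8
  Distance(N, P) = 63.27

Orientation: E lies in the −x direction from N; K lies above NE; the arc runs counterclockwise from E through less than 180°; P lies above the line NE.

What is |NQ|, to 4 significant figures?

36.06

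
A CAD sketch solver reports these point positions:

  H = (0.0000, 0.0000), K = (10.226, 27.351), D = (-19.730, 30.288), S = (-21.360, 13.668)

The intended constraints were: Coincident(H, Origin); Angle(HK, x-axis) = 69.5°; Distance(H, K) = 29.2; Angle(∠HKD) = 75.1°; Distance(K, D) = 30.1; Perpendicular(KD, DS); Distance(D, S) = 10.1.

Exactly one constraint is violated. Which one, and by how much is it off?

Distance(D, S) = 10.1 — off by 6.60.

H = (0.00, 0.00) ✓; HK at 69.50° ✓; |HK| = 29.20 ✓; ∠HKD = 75.10° ✓; |KD| = 30.10 ✓; ∠(KD, DS) = 90.00° ✓; |DS| = 16.70 ✗.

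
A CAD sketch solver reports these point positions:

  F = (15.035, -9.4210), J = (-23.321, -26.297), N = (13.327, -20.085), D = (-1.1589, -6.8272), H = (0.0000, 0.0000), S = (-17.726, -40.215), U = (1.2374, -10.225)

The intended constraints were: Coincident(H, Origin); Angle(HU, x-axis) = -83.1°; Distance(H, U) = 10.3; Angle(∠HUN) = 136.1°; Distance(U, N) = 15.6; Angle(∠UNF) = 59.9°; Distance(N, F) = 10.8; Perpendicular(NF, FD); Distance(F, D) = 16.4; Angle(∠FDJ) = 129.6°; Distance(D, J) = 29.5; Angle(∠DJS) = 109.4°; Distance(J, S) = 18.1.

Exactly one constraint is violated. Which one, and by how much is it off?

Distance(J, S) = 18.1 — off by 3.10.

H = (0.00, 0.00) ✓; HU at -83.10° ✓; |HU| = 10.30 ✓; ∠HUN = 136.1° ✓; |UN| = 15.60 ✓; ∠UNF = 59.90° ✓; |NF| = 10.80 ✓; ∠(NF, FD) = 90.00° ✓; |FD| = 16.40 ✓; ∠FDJ = 129.6° ✓; |DJ| = 29.50 ✓; ∠DJS = 109.4° ✓; |JS| = 15.00 ✗.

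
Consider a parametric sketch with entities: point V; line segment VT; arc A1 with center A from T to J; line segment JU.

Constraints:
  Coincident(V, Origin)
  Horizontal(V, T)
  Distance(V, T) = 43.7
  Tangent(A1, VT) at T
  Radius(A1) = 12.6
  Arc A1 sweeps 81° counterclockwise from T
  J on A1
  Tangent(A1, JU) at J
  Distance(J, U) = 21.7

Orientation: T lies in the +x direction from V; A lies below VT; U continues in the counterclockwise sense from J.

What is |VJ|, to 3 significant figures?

33.0

V is at the origin; V and T share the same y with |VT| = 43.7 and T on the +x side, so T = (43.7, 0.00). A1 meets VT tangentially, so AT is at right angles to VT, so A = T + (0, -12.6) = (43.7, -12.6). On A1, T sits at bearing 90° from A; an 81° counterclockwise sweep puts J at bearing 171°, so J = A + 12.6·(cos 171°, sin 171°) = (31.3, -10.6). Then |VJ| = |J − V| = 33.0.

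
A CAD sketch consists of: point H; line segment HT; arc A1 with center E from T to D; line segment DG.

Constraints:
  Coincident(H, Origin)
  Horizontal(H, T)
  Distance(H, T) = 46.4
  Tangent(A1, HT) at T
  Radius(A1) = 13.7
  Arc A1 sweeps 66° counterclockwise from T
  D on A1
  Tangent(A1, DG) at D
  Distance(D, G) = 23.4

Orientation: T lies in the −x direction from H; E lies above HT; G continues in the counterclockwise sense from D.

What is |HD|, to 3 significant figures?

34.8

H is at the origin; HT is horizontal with |HT| = 46.4 and T on the −x side, so T = (-46.4, 0.00). A1 meets HT tangentially, so ET is at right angles to HT, so E = T + (0, 13.7) = (-46.4, 13.7). On A1, T sits at bearing -90° from E; a 66° counterclockwise sweep puts D at bearing -24°, so D = E + 13.7·(cos -24°, sin -24°) = (-33.9, 8.13). Then |HD| = |D − H| = 34.8.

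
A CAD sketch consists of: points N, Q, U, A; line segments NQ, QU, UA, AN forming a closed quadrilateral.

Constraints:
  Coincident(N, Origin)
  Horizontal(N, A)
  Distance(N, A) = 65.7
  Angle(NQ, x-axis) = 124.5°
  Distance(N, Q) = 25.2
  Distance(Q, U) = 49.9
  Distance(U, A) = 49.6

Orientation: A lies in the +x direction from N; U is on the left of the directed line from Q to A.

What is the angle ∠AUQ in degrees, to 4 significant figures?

112.3°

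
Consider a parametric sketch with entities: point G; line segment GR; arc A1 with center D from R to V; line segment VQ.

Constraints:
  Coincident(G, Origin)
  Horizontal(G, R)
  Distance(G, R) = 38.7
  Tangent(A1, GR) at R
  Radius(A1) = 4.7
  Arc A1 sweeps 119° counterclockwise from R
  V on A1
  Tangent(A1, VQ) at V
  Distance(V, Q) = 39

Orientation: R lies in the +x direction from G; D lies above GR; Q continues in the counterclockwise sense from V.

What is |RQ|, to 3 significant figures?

43.7

G is at the origin; G and R share the same y with |GR| = 38.7 and R on the +x side, so R = (38.7, 0.00). The tangent condition forces DR to be normal to GR, so D = R + (0, 4.7) = (38.7, 4.70). On A1, R sits at bearing -90° from D; a 119° counterclockwise sweep puts V at bearing 29°, so V = D + 4.7·(cos 29°, sin 29°) = (42.8, 6.98). Since A1 is tangent to VQ there, DV ⟂ VQ, so VQ runs along (−sin 29°, cos 29°); with |VQ| = 39.0, Q = (23.9, 41.1). Then |RQ| = |Q − R| = 43.7.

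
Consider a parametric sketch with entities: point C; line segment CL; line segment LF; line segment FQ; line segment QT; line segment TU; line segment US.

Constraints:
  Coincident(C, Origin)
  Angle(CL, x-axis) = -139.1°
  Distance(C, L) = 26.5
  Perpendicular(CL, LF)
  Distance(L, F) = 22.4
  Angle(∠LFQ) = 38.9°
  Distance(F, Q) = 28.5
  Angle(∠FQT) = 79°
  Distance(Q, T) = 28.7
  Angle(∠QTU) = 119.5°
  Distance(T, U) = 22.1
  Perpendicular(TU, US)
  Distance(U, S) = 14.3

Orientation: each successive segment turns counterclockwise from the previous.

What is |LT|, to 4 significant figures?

15.17

∠LFQ = 38.9° gives FQ at 92.00° from the x-axis; with |FQ| = 28.5, Q = (-6.359, -5.799). ∠FQT = 79.0° gives QT at -167.0° from the x-axis; with |QT| = 28.7, T = (-34.32, -12.26). Then |LT| = |T − L| = 15.17.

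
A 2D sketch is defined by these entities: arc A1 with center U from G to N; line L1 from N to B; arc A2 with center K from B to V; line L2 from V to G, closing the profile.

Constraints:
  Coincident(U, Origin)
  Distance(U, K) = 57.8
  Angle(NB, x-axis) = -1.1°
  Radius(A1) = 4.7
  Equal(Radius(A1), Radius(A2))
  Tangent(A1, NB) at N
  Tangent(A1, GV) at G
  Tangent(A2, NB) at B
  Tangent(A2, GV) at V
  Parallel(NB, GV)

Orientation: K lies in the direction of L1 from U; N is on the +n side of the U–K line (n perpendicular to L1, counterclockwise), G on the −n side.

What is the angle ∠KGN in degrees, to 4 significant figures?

85.35°

U is at the origin and K lies 57.8 along u from U, so K = 57.8·u = (57.79, -1.110). Tangency of A1 to both parallel lines with radius 4.7 puts N and G at U ± 4.7·n: N = (0.09023, 4.699), G = (-0.09023, -4.699). Then cos ∠KGN = GK·GN / (|GK||GN|), giving 85.35°.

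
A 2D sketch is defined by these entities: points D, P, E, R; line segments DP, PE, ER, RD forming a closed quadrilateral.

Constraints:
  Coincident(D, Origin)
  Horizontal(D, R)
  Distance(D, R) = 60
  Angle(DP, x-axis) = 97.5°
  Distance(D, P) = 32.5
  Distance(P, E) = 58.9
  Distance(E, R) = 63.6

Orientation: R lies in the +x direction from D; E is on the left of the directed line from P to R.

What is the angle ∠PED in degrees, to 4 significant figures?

22.67°

D is at the origin; DR is horizontal with |DR| = 60.0 and R in +x, so R = (60.0, 0). DP runs at 97.5° with |DP| = 32.5, so P = (-4.242, 32.22). E is determined by |PE| = 58.9 and |ER| = 63.6 together: it lies at the intersection of circle(P, 58.9) and circle(R, 63.6). With |PR| = 71.87, the foot of the radical line on PR is 31.93 from P and the perpendicular offset is √(58.9² − 31.93²) = 49.49. Taking the left-of-PR solution: E = (46.49, 62.15).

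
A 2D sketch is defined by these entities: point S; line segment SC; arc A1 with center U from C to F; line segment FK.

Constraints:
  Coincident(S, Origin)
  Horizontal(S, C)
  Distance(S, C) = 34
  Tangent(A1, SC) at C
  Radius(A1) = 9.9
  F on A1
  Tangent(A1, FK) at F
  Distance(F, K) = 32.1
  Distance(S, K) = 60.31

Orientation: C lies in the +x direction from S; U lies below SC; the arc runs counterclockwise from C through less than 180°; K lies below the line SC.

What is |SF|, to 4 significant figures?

29.86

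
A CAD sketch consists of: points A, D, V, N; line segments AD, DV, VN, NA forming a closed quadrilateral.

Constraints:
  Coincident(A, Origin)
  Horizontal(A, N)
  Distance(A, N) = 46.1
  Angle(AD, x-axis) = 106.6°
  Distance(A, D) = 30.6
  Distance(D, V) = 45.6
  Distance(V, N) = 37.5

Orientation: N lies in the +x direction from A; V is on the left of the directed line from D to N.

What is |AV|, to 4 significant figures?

51.30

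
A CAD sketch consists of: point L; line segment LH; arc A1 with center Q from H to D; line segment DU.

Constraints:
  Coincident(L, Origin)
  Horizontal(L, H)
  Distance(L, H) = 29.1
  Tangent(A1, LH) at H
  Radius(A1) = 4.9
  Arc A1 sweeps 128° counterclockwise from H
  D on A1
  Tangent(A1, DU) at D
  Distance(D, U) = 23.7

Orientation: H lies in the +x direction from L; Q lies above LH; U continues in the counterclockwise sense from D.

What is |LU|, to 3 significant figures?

32.3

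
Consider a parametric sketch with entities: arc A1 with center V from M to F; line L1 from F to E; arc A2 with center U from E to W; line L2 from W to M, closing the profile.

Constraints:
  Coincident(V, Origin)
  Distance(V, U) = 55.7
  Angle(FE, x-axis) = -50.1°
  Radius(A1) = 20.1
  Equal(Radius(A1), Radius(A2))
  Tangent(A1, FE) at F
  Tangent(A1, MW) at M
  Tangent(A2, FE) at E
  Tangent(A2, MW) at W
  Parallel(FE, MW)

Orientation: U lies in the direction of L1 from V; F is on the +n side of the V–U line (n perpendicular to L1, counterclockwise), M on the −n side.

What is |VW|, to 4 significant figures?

59.22

Tangency of A1 to both parallel lines with radius 20.1 puts F and M at V ± 20.1·n: F = (15.42, 12.89), M = (-15.42, -12.89). Equal radii place E and W the same way about U: E = U + 20.1·n = (51.15, -29.84), W = U − 20.1·n = (20.31, -55.62). Then |VW| = |W − V| = 59.22.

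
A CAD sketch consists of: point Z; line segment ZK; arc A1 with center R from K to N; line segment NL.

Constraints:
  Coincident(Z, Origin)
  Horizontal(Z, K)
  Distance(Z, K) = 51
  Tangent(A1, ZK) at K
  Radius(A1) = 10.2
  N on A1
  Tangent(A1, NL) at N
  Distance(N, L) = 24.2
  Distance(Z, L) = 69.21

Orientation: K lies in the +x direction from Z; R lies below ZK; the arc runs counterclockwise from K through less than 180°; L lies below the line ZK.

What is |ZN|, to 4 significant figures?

46.68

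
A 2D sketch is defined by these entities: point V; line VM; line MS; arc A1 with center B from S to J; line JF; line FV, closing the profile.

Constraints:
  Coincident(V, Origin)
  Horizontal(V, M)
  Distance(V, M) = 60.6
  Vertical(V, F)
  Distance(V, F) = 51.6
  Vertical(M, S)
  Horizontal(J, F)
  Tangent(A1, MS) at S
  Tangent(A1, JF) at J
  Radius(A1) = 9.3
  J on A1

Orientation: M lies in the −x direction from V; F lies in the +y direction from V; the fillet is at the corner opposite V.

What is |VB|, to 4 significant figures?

66.49

V is at the origin; VM is horizontal with |VM| = 60.6 and M on the −x side, so M = (-60.60, 0.000). VF is vertical with |VF| = 51.6 and F on the +y side, so F = (0.000, 51.60). The virtual corner opposite V is at (-60.60, 51.60). A1 meets MS tangentially, so BS is at right angles to MS and A1 meets JF tangentially, so BJ is at right angles to JF, with radius 9.3, so the center B sits 9.3 in from both sides at B = (-51.30, 42.30). Then |VB| = |B − V| = 66.49.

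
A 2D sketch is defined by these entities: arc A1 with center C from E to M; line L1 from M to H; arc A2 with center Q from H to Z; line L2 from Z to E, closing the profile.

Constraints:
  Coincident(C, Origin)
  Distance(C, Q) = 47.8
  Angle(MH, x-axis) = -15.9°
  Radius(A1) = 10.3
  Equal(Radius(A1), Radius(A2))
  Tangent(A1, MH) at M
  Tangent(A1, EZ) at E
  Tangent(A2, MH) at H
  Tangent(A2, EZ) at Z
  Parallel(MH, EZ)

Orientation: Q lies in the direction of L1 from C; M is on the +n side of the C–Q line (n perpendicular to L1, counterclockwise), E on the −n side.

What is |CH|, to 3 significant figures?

48.9

Tangency of A1 to both parallel lines with radius 10.3 puts M and E at C ± 10.3·n: M = (2.82, 9.91), E = (-2.82, -9.91). Equal radii place H and Z the same way about Q: H = Q + 10.3·n = (48.8, -3.19), Z = Q − 10.3·n = (43.1, -23.0). Then |CH| = |H − C| = 48.9.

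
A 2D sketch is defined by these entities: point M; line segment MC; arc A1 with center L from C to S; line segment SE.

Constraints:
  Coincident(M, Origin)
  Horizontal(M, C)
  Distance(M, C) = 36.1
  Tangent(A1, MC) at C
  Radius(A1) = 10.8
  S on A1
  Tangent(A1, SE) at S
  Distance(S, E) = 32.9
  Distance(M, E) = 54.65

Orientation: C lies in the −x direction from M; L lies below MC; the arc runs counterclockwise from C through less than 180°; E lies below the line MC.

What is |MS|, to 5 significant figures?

48.351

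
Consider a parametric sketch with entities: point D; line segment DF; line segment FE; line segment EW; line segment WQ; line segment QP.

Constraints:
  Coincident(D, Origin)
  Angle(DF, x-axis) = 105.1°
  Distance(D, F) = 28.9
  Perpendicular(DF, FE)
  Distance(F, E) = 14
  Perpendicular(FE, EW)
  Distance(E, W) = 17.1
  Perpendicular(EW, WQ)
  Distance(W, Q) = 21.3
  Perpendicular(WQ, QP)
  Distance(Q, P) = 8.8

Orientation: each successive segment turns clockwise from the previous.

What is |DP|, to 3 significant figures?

21.9

D is at the origin; DF runs at 105.1° with length 28.9, so F = (-7.53, 27.9). DF ⟂ FE, so FE runs at 15.1°; with |FE| = 14.0, E = (5.99, 31.5). FE ⟂ EW, so EW runs at -74.9°; with |EW| = 17.1, W = (10.4, 15.0). EW ⟂ WQ, so WQ runs at -165°; with |WQ| = 21.3, Q = (-10.1, 9.49). The perpendicularity gives QP at right angles to WQ, so QP runs at 105°; with |QP| = 8.8, P = (-12.4, 18.0). Then |DP| = |P − D| = 21.9.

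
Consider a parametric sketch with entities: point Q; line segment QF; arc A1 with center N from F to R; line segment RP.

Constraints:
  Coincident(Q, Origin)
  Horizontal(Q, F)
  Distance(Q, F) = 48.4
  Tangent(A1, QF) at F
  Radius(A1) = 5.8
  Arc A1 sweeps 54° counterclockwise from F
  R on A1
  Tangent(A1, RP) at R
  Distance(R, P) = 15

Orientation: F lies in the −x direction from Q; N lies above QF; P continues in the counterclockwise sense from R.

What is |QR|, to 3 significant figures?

43.8

Q is at the origin; Q and F share the same y with |QF| = 48.4 and F on the −x side, so F = (-48.4, 0.00). Tangency of A1 to QF means the radius NF is perpendicular to QF, so N = F + (0, 5.8) = (-48.4, 5.80). On A1, F sits at bearing -90° from N; a 54° counterclockwise sweep puts R at bearing -36°, so R = N + 5.8·(cos -36°, sin -36°) = (-43.7, 2.39). Then |QR| = |R − Q| = 43.8.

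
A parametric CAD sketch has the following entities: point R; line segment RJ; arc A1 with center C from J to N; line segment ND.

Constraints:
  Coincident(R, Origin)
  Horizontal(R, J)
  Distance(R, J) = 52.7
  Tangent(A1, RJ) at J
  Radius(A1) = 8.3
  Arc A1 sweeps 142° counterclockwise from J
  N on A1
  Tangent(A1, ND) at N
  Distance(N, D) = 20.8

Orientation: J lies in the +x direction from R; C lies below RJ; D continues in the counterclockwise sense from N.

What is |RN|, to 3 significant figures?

49.9

The tangent condition forces CJ to be normal to RJ, so C = J + (0, -8.3) = (52.7, -8.30). On A1, J sits at bearing 90° from C; a 142° counterclockwise sweep puts N at bearing 232°, so N = C + 8.3·(cos 232°, sin 232°) = (47.6, -14.8). Then |RN| = |N − R| = 49.9.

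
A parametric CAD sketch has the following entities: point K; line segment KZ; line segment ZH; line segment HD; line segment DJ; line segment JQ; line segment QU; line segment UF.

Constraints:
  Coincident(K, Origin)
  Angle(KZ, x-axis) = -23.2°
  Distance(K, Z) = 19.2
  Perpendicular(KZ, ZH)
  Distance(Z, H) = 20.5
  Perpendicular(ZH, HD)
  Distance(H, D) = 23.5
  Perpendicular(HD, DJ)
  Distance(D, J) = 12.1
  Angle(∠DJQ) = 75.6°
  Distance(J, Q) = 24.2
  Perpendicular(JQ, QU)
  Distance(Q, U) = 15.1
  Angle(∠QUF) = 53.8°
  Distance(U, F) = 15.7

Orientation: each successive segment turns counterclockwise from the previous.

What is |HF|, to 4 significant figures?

14.24

K is at the origin; KZ runs at -23.2° with length 19.2, so Z = (17.65, -7.564). KZ ⟂ ZH, so ZH runs at 66.80°; with |ZH| = 20.5, H = (25.72, 11.28). ZH is perpendicular to HD, so HD runs at 156.8°; with |HD| = 23.5, D = (4.124, 20.54). HD is perpendicular to DJ, so DJ runs at -113.2°; with |DJ| = 12.1, J = (-0.6432, 9.415). ∠DJQ = 75.6° gives JQ at -8.800° from the x-axis; with |JQ| = 24.2, Q = (23.27, 5.712). JQ ⟂ QU, so QU runs at 81.20°; with |QU| = 15.1, U = (25.58, 20.63). ∠QUF = 53.8° gives UF at -152.6° from the x-axis; with |UF| = 15.7, F = (11.64, 13.41). Then |HF| = |F − H| = 14.24.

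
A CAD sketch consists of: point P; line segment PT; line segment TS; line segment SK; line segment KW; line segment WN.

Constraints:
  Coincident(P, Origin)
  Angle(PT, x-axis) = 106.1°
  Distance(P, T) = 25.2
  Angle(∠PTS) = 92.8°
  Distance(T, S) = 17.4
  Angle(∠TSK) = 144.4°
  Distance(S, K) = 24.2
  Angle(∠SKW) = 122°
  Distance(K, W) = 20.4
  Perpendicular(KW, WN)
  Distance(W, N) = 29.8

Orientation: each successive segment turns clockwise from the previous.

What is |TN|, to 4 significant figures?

33.13

∠SKW = 122.0° gives KW at -74.70° from the x-axis; with |KW| = 20.4, W = (38.04, 3.217). KW is perpendicular to WN, so WN runs at -164.7°; with |WN| = 29.8, N = (9.292, -4.647). Then |TN| = |N − T| = 33.13.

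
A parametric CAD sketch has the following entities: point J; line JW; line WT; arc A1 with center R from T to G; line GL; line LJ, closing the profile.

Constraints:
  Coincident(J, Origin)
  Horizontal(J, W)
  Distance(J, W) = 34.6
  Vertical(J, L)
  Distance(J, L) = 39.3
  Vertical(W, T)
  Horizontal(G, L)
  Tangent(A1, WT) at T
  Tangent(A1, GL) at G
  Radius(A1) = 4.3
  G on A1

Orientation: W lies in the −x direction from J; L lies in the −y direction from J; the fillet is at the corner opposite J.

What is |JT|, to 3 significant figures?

49.2

J is at the origin; JW is horizontal with |JW| = 34.6 and W on the −x side, so W = (-34.6, 0.00). JL is vertical with |JL| = 39.3 and L on the −y side, so L = (0.00, -39.3). The virtual corner opposite J is at (-34.6, -39.3). Tangency of A1 to WT means the radius RT is perpendicular to WT and A1 meets GL tangentially, so RG is at right angles to GL, with radius 4.3, so the center R sits 4.3 in from both sides at R = (-30.3, -35.0). That places the tangent points at T = (-34.6, -35.0) on WT and G = (-30.3, -39.3) on GL. Then |JT| = |T − J| = 49.2.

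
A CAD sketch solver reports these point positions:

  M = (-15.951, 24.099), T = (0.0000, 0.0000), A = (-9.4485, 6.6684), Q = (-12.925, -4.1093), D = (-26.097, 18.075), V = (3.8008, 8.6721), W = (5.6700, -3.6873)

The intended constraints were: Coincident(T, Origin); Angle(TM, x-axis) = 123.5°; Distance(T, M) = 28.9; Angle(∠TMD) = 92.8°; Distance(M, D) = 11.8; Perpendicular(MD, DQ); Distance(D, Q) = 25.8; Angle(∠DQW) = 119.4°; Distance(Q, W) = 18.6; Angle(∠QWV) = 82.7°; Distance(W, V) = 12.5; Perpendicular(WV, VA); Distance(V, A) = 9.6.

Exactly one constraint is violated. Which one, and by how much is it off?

Distance(V, A) = 9.6 — off by 3.80.

T = (0.00, 0.00) ✓; TM at 123.5° ✓; |TM| = 28.90 ✓; ∠TMD = 92.80° ✓; |MD| = 11.80 ✓; ∠(MD, DQ) = 90.00° ✓; |DQ| = 25.80 ✓; ∠DQW = 119.4° ✓; |QW| = 18.60 ✓; ∠QWV = 82.70° ✓; |WV| = 12.50 ✓; ∠(WV, VA) = 90.00° ✓; |VA| = 13.40 ✗.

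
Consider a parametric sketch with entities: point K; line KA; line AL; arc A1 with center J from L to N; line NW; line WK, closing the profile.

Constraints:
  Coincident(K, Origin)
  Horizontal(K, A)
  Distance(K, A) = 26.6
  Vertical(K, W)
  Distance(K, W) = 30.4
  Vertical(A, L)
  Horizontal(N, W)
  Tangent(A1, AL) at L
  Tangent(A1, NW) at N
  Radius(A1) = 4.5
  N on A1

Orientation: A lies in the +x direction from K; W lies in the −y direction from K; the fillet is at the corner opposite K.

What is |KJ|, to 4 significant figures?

34.05

K is at the origin; K and A share the same y with |KA| = 26.6 and A on the +x side, so A = (26.60, 0.000). K and W share the same x with |KW| = 30.4 and W on the −y side, so W = (0.000, -30.40). The virtual corner opposite K is at (26.60, -30.40). Tangency of A1 to AL means the radius JL is perpendicular to AL and since A1 is tangent to NW there, JN ⟂ NW, with radius 4.5, so the center J sits 4.5 in from both sides at J = (22.10, -25.90). Then |KJ| = |J − K| = 34.05.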